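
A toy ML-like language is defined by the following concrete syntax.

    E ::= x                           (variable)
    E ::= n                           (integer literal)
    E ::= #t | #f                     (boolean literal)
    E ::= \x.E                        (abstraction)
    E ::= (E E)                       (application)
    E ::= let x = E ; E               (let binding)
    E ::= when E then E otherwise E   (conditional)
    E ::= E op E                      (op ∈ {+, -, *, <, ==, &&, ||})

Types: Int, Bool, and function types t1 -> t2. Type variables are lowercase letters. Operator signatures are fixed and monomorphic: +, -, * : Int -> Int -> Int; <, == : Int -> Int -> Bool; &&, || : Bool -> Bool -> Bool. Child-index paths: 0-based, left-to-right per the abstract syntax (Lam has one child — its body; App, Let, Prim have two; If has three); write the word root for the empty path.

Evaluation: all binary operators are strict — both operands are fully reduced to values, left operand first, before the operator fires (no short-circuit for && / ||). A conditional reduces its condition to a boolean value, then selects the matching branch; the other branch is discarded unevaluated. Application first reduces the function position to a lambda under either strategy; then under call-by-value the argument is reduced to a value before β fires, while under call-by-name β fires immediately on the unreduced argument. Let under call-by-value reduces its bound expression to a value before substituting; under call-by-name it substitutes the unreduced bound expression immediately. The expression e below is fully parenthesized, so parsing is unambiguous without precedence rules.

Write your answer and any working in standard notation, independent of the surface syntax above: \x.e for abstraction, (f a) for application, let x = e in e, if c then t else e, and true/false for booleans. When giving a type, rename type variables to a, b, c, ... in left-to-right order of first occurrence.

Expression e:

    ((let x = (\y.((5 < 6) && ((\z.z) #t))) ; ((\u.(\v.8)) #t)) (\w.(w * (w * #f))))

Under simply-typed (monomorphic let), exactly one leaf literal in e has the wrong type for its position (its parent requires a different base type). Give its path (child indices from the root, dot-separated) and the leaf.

Answer: 1.0.1.1 : false

Working:
  unify Int ~ Int
  unify Int ~ Int
  unify Bool ~ Bool
z : b
\z._ : b -> b
  unify b -> b ~ Bool -> c
  unify b ~ Bool
  unify Bool ~ c
_ _ : Bool
  unify Bool ~ Bool
\y._ : a -> Bool
let x : a -> Bool
\v._ : e -> Int
\u._ : d -> e -> Int
  unify d -> e -> Int ~ Bool -> f
  unify d ~ Bool
  unify e -> Int ~ f
_ _ : e -> Int
w : g
  unify g ~ Int
w : Int
  unify Int ~ Int
  unify Bool ~ Int
  FAIL: mismatch Bool ~ Int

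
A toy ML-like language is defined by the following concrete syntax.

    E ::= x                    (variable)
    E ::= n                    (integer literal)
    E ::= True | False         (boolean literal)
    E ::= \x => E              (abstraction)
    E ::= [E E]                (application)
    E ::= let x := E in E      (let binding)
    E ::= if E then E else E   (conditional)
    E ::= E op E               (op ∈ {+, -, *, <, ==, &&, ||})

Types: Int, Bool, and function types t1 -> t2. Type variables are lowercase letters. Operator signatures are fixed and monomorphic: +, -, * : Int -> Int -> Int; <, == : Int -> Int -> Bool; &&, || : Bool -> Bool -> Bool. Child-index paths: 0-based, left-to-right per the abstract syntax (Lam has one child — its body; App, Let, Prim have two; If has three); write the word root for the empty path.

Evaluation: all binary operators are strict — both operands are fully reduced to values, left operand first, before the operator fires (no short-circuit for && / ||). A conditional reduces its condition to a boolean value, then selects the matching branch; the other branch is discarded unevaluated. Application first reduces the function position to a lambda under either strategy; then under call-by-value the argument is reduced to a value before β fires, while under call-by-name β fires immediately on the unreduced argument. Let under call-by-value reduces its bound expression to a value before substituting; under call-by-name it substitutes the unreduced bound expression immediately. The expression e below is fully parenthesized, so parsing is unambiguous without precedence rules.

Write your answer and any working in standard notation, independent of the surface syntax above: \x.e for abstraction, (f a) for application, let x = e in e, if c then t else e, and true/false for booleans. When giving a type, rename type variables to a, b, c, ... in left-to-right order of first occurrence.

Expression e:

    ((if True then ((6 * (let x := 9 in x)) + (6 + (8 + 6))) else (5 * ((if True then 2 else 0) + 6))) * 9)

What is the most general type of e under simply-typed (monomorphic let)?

Trace:
  unify Bool ~ Bool
  unify Int ~ Int
let x : Int
x : Int
  unify Int ~ Int
  unify Int ~ Int
  unify Int ~ Int
  unify Int ~ Int
  unify Int ~ Int
  unify Int ~ Int
  unify Int ~ Int
  unify Int ~ Int
  unify Bool ~ Bool
  unify Int ~ Int
  unify Int ~ Int
  unify Int ~ Int
  unify Int ~ Int
  unify Int ~ Int
  unify Int ~ Int
  unify Int ~ Int

Answer: Int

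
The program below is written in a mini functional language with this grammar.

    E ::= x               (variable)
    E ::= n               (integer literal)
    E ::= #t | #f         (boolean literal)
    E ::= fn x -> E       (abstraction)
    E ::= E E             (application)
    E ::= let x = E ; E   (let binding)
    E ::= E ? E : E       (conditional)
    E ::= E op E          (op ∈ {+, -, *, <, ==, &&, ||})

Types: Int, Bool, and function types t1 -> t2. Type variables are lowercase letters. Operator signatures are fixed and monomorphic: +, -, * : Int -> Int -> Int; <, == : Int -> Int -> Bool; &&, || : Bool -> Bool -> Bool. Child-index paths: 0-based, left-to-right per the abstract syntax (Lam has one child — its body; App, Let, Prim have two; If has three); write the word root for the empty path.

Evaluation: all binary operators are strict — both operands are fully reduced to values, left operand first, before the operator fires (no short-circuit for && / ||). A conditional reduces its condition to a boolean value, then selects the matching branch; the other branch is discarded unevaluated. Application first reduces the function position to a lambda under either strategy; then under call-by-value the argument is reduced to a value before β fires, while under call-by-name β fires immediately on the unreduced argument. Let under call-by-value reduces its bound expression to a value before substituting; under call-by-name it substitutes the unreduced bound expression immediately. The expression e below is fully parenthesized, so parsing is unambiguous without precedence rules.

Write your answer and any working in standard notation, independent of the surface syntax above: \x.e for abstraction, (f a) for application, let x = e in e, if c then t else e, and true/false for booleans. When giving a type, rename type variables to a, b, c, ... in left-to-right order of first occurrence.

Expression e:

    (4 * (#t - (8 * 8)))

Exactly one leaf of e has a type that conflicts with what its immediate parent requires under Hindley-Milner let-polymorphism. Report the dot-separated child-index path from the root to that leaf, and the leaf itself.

Answer: 1.0 : true

Working:
  unify Int ~ Int
  unify Bool ~ Int
  FAIL: mismatch Bool ~ Int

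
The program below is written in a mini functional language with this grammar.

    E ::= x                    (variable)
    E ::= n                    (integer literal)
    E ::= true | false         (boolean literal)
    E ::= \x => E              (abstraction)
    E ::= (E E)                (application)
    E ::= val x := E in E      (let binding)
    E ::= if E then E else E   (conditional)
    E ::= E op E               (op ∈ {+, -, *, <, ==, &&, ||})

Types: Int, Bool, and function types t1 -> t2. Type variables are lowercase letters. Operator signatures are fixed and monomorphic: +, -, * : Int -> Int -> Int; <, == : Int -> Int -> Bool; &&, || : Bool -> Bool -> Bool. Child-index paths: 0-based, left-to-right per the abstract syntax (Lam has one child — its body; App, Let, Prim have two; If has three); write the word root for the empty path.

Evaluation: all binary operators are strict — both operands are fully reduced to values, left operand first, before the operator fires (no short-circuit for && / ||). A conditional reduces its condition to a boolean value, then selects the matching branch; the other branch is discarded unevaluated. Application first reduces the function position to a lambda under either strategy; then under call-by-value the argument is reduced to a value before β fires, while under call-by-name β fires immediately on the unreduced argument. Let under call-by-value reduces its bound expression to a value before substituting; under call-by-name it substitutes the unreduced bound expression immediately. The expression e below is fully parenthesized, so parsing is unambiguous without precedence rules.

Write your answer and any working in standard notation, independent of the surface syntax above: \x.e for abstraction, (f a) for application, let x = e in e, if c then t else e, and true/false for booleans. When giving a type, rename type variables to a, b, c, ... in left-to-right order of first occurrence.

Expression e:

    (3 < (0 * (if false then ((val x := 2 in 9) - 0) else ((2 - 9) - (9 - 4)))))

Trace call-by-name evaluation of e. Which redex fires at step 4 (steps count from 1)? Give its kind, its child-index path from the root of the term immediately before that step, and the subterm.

Working:
step 0: (3 < (0 * (if false then ((let x = 2 in 9) - 0) else ((2 - 9) - (9 - 4)))))
step 1: [if@1.1] (3 < (0 * ((2 - 9) - (9 - 4))))
step 2: [delta@1.1.0] (3 < (0 * (-7 - (9 - 4))))
step 3: [delta@1.1.1] (3 < (0 * (-7 - 5)))
step 4: [delta@1.1] (3 < (0 * -12))

Answer: delta at 1.1 : (-7 - 5)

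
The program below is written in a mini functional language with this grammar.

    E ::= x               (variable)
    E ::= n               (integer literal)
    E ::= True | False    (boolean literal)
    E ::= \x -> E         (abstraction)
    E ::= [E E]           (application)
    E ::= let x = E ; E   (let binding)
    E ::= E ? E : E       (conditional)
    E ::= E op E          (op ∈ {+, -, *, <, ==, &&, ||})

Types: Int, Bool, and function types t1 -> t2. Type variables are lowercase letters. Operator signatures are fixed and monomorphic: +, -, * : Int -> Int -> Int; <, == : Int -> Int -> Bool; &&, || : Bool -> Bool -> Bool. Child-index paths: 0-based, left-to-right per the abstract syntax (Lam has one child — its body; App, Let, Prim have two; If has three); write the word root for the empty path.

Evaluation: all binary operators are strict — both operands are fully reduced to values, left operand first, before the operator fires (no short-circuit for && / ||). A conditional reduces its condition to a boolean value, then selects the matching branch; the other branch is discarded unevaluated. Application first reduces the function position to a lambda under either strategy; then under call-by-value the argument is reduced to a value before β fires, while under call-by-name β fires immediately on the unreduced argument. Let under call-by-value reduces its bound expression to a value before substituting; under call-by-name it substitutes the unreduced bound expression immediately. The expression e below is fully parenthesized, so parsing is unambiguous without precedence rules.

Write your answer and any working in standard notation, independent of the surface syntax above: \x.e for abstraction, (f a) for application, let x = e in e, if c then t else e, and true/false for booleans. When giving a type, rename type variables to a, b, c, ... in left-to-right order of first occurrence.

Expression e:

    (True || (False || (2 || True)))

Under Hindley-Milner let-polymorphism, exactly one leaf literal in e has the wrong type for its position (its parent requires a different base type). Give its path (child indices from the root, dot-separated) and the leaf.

Derivation:
  unify Bool ~ Bool
  unify Bool ~ Bool
  unify Int ~ Bool
  FAIL: mismatch Int ~ Bool

Answer: 1.1.0 : 2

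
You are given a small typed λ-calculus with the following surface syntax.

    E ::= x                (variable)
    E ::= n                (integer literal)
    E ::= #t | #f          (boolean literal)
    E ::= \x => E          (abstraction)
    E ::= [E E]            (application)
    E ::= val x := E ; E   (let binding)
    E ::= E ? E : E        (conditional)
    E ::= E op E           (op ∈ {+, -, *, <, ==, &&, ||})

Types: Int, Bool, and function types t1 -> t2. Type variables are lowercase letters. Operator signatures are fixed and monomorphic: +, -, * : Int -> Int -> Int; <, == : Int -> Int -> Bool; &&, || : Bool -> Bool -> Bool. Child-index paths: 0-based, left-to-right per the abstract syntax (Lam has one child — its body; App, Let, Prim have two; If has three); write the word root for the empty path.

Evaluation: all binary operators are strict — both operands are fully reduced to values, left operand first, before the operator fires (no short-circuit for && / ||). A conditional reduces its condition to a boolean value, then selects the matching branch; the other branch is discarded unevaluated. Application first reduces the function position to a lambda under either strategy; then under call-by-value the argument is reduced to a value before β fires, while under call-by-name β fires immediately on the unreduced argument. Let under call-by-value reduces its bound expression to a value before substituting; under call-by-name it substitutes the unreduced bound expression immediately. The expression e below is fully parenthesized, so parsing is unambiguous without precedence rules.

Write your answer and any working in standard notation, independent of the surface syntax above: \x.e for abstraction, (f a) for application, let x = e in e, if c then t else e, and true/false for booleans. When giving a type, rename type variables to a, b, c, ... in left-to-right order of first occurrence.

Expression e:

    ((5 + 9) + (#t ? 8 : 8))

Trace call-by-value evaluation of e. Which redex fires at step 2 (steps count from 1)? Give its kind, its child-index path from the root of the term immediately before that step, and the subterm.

Derivation:
step 0: ((5 + 9) + (if true then 8 else 8))
step 1: [delta@0] (14 + (if true then 8 else 8))
step 2: [if@1] (14 + 8)

Answer: if at 1 : (if true then 8 else 8)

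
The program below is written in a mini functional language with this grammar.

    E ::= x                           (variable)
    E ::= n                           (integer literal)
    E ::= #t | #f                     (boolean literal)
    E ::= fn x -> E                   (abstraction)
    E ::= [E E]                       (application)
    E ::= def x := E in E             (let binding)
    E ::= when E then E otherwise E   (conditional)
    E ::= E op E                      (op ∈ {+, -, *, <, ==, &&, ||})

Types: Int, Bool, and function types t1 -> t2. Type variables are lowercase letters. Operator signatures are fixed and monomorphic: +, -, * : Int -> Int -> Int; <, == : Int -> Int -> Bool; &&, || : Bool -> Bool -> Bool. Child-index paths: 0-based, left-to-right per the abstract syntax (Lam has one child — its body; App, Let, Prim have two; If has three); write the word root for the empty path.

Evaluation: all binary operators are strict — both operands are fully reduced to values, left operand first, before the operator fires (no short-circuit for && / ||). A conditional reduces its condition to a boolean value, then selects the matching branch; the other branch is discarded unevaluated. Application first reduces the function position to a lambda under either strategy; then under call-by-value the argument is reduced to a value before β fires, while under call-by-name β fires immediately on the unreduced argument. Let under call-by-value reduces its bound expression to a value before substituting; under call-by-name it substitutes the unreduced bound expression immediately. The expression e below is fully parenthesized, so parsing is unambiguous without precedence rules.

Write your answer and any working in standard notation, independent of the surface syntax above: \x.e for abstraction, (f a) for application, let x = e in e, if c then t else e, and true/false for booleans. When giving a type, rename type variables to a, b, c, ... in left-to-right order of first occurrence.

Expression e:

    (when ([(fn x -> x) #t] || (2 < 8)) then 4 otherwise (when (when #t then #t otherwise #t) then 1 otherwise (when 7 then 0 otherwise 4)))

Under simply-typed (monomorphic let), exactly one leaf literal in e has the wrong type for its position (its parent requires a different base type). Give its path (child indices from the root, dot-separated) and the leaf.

Trace:
x : a
\x._ : a -> a
  unify a -> a ~ Bool -> b
  unify a ~ Bool
  unify Bool ~ b
_ _ : Bool
  unify Bool ~ Bool
  unify Int ~ Int
  unify Int ~ Int
  unify Bool ~ Bool
  unify Bool ~ Bool
  unify Bool ~ Bool
  unify Bool ~ Bool
  unify Bool ~ Bool
  unify Int ~ Bool
  FAIL: mismatch Int ~ Bool

Answer: 2.2.0 : 7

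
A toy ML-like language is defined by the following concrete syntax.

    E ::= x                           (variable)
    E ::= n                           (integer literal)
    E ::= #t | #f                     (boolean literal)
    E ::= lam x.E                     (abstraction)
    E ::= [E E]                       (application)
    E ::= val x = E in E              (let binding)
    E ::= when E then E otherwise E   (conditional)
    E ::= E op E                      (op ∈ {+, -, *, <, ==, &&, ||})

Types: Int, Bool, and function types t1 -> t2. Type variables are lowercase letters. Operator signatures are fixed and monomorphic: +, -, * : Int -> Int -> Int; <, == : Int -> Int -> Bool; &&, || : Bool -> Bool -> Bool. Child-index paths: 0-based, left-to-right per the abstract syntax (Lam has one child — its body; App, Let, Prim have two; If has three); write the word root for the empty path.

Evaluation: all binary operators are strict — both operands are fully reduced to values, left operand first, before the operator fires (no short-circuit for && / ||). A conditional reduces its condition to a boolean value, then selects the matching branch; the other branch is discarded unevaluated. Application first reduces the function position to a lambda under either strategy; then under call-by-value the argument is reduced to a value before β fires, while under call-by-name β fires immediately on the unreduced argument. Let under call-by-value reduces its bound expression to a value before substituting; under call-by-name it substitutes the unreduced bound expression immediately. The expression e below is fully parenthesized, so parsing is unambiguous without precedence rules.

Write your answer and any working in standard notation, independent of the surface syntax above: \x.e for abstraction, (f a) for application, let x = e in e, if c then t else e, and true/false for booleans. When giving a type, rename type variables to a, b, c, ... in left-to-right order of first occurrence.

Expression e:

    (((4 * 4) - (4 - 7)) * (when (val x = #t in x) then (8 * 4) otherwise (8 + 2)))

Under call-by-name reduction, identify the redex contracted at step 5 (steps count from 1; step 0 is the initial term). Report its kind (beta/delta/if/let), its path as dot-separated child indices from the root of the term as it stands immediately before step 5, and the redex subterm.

Trace:
step 0: (((4 * 4) - (4 - 7)) * (if (let x = true in x) then (8 * 4) else (8 + 2)))
step 1: [delta@0.0] ((16 - (4 - 7)) * (if (let x = true in x) then (8 * 4) else (8 + 2)))
step 2: [delta@0.1] ((16 - -3) * (if (let x = true in x) then (8 * 4) else (8 + 2)))
step 3: [delta@0] (19 * (if (let x = true in x) then (8 * 4) else (8 + 2)))
step 4: [let@1.0] (19 * (if true then (8 * 4) else (8 + 2)))
step 5: [if@1] (19 * (8 * 4))

Answer: if at 1 : (if true then (8 * 4) else (8 + 2))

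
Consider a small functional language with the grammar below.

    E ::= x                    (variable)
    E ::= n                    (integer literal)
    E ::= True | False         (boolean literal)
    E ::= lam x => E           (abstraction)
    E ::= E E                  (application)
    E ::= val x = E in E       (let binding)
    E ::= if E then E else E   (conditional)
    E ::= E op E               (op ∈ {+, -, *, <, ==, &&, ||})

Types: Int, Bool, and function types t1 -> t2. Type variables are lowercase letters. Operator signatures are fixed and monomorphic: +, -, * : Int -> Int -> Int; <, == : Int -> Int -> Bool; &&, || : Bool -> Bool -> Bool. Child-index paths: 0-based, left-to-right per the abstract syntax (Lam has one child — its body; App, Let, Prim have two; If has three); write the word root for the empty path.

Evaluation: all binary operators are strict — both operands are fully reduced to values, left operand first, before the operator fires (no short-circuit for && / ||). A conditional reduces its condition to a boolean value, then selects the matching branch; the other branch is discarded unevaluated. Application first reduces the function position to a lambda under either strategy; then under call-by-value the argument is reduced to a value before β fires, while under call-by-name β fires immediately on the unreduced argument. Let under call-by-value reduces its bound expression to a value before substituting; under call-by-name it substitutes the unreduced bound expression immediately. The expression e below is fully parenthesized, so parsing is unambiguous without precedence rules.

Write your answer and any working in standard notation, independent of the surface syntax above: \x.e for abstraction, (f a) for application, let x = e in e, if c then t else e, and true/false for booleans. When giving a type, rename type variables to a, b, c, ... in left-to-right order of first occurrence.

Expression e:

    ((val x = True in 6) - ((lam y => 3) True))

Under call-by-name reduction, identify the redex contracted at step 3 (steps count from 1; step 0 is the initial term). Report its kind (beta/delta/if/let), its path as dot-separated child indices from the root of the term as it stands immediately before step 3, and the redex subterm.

Answer: delta at root : (6 - 3)

Trace:
step 0: ((let x = true in 6) - ((\y.3) true))
step 1: [let@0] (6 - ((\y.3) true))
step 2: [beta@1] (6 - 3)
step 3: [delta@root] 3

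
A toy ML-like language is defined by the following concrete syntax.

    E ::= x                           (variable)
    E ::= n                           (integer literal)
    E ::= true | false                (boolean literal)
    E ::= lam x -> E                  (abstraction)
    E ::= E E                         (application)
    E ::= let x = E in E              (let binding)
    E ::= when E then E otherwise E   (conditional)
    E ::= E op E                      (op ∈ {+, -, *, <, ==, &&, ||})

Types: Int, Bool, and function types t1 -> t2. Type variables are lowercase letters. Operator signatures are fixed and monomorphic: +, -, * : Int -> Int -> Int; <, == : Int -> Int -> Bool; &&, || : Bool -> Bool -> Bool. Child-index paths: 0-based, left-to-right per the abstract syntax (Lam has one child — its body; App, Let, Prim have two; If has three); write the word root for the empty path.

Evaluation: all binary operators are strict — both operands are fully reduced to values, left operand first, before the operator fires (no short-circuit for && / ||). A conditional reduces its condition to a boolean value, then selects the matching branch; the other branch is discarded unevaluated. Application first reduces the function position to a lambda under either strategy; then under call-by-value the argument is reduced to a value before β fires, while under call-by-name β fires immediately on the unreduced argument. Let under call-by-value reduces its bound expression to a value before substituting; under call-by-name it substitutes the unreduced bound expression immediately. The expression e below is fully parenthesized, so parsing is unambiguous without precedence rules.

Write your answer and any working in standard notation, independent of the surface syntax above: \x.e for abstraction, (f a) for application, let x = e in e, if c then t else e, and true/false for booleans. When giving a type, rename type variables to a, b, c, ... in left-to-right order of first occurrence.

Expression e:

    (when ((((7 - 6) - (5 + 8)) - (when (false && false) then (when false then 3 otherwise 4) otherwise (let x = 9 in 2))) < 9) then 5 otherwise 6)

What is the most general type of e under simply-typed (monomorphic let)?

Derivation:
  unify Int ~ Int
  unify Int ~ Int
  unify Int ~ Int
  unify Int ~ Int
  unify Int ~ Int
  unify Int ~ Int
  unify Int ~ Int
  unify Bool ~ Bool
  unify Bool ~ Bool
  unify Bool ~ Bool
  unify Bool ~ Bool
  unify Int ~ Int
let x : Int
  unify Int ~ Int
  unify Int ~ Int
  unify Int ~ Int
  unify Int ~ Int
  unify Bool ~ Bool
  unify Int ~ Int

Answer: Int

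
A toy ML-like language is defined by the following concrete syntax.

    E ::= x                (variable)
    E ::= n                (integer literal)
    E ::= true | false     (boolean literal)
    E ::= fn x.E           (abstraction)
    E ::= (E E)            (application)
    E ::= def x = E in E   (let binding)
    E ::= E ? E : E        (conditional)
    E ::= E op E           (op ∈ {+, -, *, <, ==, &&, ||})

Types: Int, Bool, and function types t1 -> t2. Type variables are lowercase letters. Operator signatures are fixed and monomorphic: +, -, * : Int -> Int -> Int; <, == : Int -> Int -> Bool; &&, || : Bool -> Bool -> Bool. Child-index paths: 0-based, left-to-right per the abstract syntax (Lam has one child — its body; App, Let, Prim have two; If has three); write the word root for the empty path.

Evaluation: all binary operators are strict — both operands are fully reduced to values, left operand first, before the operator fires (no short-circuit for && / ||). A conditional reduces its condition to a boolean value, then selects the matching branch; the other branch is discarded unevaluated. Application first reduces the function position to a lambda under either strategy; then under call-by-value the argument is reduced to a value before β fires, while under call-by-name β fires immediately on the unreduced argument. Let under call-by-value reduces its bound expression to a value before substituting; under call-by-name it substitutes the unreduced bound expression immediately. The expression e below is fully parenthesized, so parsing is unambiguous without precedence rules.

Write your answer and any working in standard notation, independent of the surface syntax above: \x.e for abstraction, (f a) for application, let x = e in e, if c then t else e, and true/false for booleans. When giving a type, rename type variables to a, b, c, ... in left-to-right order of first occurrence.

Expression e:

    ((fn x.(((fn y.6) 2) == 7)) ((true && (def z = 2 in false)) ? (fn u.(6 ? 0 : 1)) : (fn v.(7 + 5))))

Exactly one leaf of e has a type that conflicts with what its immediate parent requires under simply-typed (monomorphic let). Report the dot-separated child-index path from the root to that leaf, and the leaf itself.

Answer: 1.1.0.0 : 6

Derivation:
\y._ : b -> Int
  unify b -> Int ~ Int -> c
  unify b ~ Int
  unify Int ~ c
_ _ : Int
  unify Int ~ Int
  unify Int ~ Int
\x._ : a -> Bool
  unify Bool ~ Bool
let z : Int
  unify Bool ~ Bool
  unify Bool ~ Bool
  unify Int ~ Bool
  FAIL: mismatch Int ~ Bool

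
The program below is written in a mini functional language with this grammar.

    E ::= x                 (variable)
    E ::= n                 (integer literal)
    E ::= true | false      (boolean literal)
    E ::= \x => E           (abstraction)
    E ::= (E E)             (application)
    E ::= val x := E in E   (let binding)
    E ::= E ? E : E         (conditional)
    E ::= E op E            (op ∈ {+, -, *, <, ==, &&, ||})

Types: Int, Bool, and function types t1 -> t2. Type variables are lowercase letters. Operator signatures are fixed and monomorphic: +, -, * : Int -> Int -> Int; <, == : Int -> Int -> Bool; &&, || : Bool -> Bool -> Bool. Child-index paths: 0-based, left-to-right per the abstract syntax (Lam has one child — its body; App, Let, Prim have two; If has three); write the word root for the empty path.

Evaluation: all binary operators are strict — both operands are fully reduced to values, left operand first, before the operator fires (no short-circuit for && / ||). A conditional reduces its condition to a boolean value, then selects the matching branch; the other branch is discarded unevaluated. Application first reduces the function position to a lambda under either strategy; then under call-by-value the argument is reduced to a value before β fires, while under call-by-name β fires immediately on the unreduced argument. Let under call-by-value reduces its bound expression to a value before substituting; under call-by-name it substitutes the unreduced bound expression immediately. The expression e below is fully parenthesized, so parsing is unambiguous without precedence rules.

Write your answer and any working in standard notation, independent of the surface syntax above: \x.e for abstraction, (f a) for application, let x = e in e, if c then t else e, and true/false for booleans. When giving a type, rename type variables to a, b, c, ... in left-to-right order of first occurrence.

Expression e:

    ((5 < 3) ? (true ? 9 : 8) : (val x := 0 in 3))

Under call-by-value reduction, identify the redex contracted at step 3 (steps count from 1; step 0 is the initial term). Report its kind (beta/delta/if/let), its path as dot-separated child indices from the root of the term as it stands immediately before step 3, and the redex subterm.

Derivation:
step 0: (if (5 < 3) then (if true then 9 else 8) else (let x = 0 in 3))
step 1: [delta@0] (if false then (if true then 9 else 8) else (let x = 0 in 3))
step 2: [if@root] (let x = 0 in 3)
step 3: [let@root] 3

Answer: let at root : (let x = 0 in 3)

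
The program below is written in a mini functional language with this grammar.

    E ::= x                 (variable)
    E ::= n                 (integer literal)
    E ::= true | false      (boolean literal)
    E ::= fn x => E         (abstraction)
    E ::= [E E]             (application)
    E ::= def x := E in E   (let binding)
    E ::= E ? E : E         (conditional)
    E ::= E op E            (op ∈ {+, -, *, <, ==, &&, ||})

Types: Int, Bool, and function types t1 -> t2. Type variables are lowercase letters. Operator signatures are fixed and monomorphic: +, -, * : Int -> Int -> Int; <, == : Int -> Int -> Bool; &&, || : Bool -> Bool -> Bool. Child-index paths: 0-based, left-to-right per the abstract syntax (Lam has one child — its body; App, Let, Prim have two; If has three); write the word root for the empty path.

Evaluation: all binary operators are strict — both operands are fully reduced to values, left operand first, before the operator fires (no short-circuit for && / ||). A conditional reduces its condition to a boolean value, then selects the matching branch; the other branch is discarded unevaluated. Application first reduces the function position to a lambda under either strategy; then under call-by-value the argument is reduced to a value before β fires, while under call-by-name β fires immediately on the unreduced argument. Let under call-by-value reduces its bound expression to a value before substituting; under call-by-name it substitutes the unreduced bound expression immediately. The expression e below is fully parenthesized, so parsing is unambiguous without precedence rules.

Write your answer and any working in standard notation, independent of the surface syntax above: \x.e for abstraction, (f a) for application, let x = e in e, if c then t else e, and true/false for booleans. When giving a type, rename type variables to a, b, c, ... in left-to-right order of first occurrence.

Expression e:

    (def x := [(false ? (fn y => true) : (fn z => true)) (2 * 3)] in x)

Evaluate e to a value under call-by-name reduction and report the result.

Derivation:
step 0: (let x = ((if false then (\y.true) else (\z.true)) (2 * 3)) in x)
step 1: [let@root] ((if false then (\y.true) else (\z.true)) (2 * 3))
step 2: [if@0] ((\z.true) (2 * 3))
step 3: [beta@root] true

Answer: true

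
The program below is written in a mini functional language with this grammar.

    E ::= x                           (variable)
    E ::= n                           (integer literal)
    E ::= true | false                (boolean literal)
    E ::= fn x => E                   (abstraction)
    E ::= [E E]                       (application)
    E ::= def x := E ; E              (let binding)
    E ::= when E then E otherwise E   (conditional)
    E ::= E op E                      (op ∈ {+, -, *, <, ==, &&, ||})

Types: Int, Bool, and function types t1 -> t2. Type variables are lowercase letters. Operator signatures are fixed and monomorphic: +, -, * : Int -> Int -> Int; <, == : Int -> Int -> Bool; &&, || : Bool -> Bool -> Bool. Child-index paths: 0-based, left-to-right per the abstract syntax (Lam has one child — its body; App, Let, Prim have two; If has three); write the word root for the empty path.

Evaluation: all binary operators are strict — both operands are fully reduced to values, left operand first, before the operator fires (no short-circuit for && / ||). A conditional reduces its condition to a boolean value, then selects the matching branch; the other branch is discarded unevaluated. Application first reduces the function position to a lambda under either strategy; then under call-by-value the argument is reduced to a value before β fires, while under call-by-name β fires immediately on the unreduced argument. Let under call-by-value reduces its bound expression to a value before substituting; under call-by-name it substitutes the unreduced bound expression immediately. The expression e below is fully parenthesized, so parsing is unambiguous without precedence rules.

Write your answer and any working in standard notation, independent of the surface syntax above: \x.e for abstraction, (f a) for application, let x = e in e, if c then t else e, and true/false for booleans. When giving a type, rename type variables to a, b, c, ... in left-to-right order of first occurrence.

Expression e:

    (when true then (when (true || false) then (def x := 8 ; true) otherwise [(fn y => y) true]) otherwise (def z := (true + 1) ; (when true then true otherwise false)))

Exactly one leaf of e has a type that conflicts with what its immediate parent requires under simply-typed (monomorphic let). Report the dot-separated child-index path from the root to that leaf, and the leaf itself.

Answer: 2.0.0 : true

Working:
  unify Bool ~ Bool
  unify Bool ~ Bool
  unify Bool ~ Bool
  unify Bool ~ Bool
let x : Int
y : a
\y._ : a -> a
  unify a -> a ~ Bool -> b
  unify a ~ Bool
  unify Bool ~ b
_ _ : Bool
  unify Bool ~ Bool
  unify Bool ~ Int
  FAIL: mismatch Bool ~ Int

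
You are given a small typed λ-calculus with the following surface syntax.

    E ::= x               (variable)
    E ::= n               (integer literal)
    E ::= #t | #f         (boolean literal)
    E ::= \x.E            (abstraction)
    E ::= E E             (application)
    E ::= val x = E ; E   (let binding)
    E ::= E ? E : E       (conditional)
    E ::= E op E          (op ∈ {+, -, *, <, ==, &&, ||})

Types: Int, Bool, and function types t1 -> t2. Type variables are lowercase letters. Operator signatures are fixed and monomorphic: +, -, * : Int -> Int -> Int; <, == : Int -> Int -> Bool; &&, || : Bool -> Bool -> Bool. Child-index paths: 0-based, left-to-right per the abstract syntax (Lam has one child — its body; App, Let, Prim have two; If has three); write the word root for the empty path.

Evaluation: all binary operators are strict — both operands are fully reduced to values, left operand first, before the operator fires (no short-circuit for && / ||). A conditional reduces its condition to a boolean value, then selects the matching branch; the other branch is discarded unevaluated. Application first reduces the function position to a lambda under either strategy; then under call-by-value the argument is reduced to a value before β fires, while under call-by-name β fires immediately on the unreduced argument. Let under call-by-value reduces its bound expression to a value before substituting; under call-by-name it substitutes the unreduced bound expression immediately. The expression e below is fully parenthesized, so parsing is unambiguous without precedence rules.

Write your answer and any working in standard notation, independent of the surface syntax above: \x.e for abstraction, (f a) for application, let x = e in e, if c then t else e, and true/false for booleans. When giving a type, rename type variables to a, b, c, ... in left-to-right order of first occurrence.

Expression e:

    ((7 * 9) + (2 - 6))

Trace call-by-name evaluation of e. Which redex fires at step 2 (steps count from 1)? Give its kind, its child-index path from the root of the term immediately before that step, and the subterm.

Answer: delta at 1 : (2 - 6)

Working:
step 0: ((7 * 9) + (2 - 6))
step 1: [delta@0] (63 + (2 - 6))
step 2: [delta@1] (63 + -4)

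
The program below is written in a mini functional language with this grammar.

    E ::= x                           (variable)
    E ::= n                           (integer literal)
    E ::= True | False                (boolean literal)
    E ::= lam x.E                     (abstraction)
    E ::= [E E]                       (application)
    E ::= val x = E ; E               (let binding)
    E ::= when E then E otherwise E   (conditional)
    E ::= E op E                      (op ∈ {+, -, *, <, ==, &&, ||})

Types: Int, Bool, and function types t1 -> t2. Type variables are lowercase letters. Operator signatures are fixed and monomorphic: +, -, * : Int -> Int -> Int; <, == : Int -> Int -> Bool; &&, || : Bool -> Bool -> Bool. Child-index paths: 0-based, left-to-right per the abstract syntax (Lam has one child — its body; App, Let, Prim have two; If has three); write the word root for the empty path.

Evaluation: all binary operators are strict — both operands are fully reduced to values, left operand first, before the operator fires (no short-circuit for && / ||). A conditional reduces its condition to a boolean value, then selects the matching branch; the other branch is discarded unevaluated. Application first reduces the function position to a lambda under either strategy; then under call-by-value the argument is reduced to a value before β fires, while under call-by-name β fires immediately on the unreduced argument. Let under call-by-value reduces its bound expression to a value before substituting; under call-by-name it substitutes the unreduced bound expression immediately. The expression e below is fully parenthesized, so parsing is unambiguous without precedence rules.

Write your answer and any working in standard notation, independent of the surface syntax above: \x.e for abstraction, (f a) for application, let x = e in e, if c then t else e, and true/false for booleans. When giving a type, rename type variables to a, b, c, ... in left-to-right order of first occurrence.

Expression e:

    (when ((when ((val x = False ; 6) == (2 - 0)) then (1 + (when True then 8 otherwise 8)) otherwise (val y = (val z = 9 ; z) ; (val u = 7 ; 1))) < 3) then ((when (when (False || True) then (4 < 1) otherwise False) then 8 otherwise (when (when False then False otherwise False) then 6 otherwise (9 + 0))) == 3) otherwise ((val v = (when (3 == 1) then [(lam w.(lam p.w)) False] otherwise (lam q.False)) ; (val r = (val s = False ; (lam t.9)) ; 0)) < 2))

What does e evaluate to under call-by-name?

Derivation:
step 0: (if ((if ((let x = false in 6) == (2 - 0)) then (1 + (if true then 8 else 8)) else (let y = (let z = 9 in z) in (let u = 7 in 1))) < 3) then ((if (if (false || true) then (4 < 1) else false) then 8 else (if (if false then false else false) then 6 else (9 + 0))) == 3) else ((let v = (if (3 == 1) then ((\w.(\p.w)) false) else (\q.false)) in (let r = (let s = false in (\t.9)) in 0)) < 2))
step 1: [let@0.0.0.0] (if ((if (6 == (2 - 0)) then (1 + (if true then 8 else 8)) else (let y = (let z = 9 in z) in (let u = 7 in 1))) < 3) then ((if (if (false || true) then (4 < 1) else false) then 8 else (if (if false then false else false) then 6 else (9 + 0))) == 3) else ((let v = (if (3 == 1) then ((\w.(\p.w)) false) else (\q.false)) in (let r = (let s = false in (\t.9)) in 0)) < 2))
step 2: [delta@0.0.0.1] (if ((if (6 == 2) then (1 + (if true then 8 else 8)) else (let y = (let z = 9 in z) in (let u = 7 in 1))) < 3) then ((if (if (false || true) then (4 < 1) else false) then 8 else (if (if false then false else false) then 6 else (9 + 0))) == 3) else ((let v = (if (3 == 1) then ((\w.(\p.w)) false) else (\q.false)) in (let r = (let s = false in (\t.9)) in 0)) < 2))
step 3: [delta@0.0.0] (if ((if false then (1 + (if true then 8 else 8)) else (let y = (let z = 9 in z) in (let u = 7 in 1))) < 3) then ((if (if (false || true) then (4 < 1) else false) then 8 else (if (if false then false else false) then 6 else (9 + 0))) == 3) else ((let v = (if (3 == 1) then ((\w.(\p.w)) false) else (\q.false)) in (let r = (let s = false in (\t.9)) in 0)) < 2))
step 4: [if@0.0] (if ((let y = (let z = 9 in z) in (let u = 7 in 1)) < 3) then ((if (if (false || true) then (4 < 1) else false) then 8 else (if (if false then false else false) then 6 else (9 + 0))) == 3) else ((let v = (if (3 == 1) then ((\w.(\p.w)) false) else (\q.false)) in (let r = (let s = false in (\t.9)) in 0)) < 2))
step 5: [let@0.0] (if ((let u = 7 in 1) < 3) then ((if (if (false || true) then (4 < 1) else false) then 8 else (if (if false then false else false) then 6 else (9 + 0))) == 3) else ((let v = (if (3 == 1) then ((\w.(\p.w)) false) else (\q.false)) in (let r = (let s = false in (\t.9)) in 0)) < 2))
step 6: [let@0.0] (if (1 < 3) then ((if (if (false || true) then (4 < 1) else false) then 8 else (if (if false then false else false) then 6 else (9 + 0))) == 3) else ((let v = (if (3 == 1) then ((\w.(\p.w)) false) else (\q.false)) in (let r = (let s = false in (\t.9)) in 0)) < 2))
step 7: [delta@0] (if true then ((if (if (false || true) then (4 < 1) else false) then 8 else (if (if false then false else false) then 6 else (9 + 0))) == 3) else ((let v = (if (3 == 1) then ((\w.(\p.w)) false) else (\q.false)) in (let r = (let s = false in (\t.9)) in 0)) < 2))
step 8: [if@root] ((if (if (false || true) then (4 < 1) else false) then 8 else (if (if false then false else false) then 6 else (9 + 0))) == 3)
step 9: [delta@0.0.0] ((if (if true then (4 < 1) else false) then 8 else (if (if false then false else false) then 6 else (9 + 0))) == 3)
step 10: [if@0.0] ((if (4 < 1) then 8 else (if (if false then false else false) then 6 else (9 + 0))) == 3)
step 11: [delta@0.0] ((if false then 8 else (if (if false then false else false) then 6 else (9 + 0))) == 3)
step 12: [if@0] ((if (if false then false else false) then 6 else (9 + 0)) == 3)
step 13: [if@0.0] ((if false then 6 else (9 + 0)) == 3)
step 14: [if@0] ((9 + 0) == 3)
step 15: [delta@0] (9 == 3)
step 16: [delta@root] false

Answer: false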